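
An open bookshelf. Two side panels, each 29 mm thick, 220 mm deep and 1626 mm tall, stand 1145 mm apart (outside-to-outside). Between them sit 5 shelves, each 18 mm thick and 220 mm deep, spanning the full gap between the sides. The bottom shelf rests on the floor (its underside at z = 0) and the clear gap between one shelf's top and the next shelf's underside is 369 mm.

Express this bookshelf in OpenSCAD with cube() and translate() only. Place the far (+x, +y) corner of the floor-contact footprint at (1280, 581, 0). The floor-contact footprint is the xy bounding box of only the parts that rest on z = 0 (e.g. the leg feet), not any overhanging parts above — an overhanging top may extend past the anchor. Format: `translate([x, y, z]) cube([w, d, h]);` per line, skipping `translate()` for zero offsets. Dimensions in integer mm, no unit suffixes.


translate([135, 361, 0]) cube([29, 220, 1626]);
translate([1251, 361, 0]) cube([29, 220, 1626]);
translate([164, 361, 0]) cube([1087, 220, 18]);
translate([164, 361, 387]) cube([1087, 220, 18]);
translate([164, 361, 774]) cube([1087, 220, 18]);
translate([164, 361, 1161]) cube([1087, 220, 18]);
translate([164, 361, 1548]) cube([1087, 220, 18]);


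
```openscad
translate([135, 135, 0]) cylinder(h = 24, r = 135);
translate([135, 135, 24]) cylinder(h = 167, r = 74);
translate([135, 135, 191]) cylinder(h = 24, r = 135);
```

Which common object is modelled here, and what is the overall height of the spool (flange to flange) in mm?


A spool. The overall height is 215 mm.

Three coaxial cylinders, large–small–large — a spool. Two 24 mm flanges and a 167 mm core give 24 + 167 + 24 = 215 mm.


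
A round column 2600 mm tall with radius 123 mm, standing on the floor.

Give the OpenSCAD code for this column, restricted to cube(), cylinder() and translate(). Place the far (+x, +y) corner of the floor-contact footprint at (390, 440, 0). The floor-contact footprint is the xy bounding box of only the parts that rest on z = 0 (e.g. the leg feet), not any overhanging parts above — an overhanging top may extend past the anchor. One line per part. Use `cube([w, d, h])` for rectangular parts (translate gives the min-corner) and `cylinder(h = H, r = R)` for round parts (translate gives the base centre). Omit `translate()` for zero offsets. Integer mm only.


translate([267, 317, 0]) cylinder(h = 2600, r = 123);


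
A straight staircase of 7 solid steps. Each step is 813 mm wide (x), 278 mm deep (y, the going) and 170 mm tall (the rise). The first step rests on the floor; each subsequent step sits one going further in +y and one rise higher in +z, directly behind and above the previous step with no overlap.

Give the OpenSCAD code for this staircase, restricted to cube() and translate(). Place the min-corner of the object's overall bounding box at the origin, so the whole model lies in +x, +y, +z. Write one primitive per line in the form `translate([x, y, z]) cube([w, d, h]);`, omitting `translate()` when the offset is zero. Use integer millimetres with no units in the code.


cube([813, 278, 170]);
translate([0, 278, 170]) cube([813, 278, 170]);
translate([0, 556, 340]) cube([813, 278, 170]);
translate([0, 834, 510]) cube([813, 278, 170]);
translate([0, 1112, 680]) cube([813, 278, 170]);
translate([0, 1390, 850]) cube([813, 278, 170]);
translate([0, 1668, 1020]) cube([813, 278, 170]);


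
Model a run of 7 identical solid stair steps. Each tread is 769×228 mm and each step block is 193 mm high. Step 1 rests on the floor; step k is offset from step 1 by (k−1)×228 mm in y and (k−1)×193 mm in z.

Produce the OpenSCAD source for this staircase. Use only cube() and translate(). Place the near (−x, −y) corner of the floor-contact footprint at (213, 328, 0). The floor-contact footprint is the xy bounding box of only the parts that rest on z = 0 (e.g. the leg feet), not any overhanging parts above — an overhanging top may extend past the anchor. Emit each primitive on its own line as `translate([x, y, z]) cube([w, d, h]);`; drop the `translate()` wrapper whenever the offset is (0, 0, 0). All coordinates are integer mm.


translate([213, 328, 0]) cube([769, 228, 193]);
translate([213, 556, 193]) cube([769, 228, 193]);
translate([213, 784, 386]) cube([769, 228, 193]);
translate([213, 1012, 579]) cube([769, 228, 193]);
translate([213, 1240, 772]) cube([769, 228, 193]);
translate([213, 1468, 965]) cube([769, 228, 193]);
translate([213, 1696, 1158]) cube([769, 228, 193]);


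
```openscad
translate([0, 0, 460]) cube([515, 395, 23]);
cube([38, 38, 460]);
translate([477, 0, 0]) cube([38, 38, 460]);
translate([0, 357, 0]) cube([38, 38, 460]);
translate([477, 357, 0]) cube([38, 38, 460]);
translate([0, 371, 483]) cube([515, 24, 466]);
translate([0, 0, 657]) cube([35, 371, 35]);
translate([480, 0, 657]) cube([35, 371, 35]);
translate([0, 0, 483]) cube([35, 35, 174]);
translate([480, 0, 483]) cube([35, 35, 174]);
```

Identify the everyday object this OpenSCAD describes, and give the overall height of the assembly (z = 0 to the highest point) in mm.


A chair. The overall height is 949 mm.

A slab on four corner posts with a tall panel at the back — a chair. The seat slab sits at z = 460 with thickness 23, and the 466 mm backrest starts at the seat top, so the overall height is 460 + 23 + 466 = 949 mm.


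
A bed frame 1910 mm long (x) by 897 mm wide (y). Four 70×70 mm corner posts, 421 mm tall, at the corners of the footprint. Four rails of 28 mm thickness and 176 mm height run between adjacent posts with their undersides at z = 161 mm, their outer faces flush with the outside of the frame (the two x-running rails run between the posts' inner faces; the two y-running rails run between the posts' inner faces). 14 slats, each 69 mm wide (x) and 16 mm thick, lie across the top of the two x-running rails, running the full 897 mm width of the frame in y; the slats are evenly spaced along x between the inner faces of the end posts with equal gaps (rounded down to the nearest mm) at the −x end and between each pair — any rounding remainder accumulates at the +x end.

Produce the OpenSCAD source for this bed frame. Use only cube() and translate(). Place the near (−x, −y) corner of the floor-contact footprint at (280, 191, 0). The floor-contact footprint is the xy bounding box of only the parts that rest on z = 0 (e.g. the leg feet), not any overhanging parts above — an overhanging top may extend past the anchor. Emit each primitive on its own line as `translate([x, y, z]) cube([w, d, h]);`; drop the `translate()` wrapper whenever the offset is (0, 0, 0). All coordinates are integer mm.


translate([280, 191, 0]) cube([70, 70, 421]);
translate([280, 1018, 0]) cube([70, 70, 421]);
translate([2120, 191, 0]) cube([70, 70, 421]);
translate([2120, 1018, 0]) cube([70, 70, 421]);
translate([350, 191, 161]) cube([1770, 28, 176]);
translate([350, 1060, 161]) cube([1770, 28, 176]);
translate([280, 261, 161]) cube([28, 757, 176]);
translate([2162, 261, 161]) cube([28, 757, 176]);
translate([403, 191, 337]) cube([69, 897, 16]);
translate([525, 191, 337]) cube([69, 897, 16]);
translate([647, 191, 337]) cube([69, 897, 16]);
translate([769, 191, 337]) cube([69, 897, 16]);
translate([891, 191, 337]) cube([69, 897, 16]);
translate([1013, 191, 337]) cube([69, 897, 16]);
translate([1135, 191, 337]) cube([69, 897, 16]);
translate([1257, 191, 337]) cube([69, 897, 16]);
translate([1379, 191, 337]) cube([69, 897, 16]);
translate([1501, 191, 337]) cube([69, 897, 16]);
translate([1623, 191, 337]) cube([69, 897, 16]);
translate([1745, 191, 337]) cube([69, 897, 16]);
translate([1867, 191, 337]) cube([69, 897, 16]);
translate([1989, 191, 337]) cube([69, 897, 16]);


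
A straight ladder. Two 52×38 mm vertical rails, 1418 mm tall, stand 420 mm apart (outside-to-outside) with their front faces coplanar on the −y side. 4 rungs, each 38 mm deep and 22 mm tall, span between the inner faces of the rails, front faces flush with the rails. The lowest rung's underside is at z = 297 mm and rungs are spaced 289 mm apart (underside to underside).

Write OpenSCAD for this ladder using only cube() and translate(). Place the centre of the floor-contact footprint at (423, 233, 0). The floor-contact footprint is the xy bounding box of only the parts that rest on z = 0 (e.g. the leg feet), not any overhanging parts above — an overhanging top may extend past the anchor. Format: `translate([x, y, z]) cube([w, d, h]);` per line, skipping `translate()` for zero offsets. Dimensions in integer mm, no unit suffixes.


// rung span = 420 - 2*52 = 316
// rung[k] z = 297 + k*289
translate([213, 214, 0]) cube([52, 38, 1418]);
translate([581, 214, 0]) cube([52, 38, 1418]);
translate([265, 214, 297]) cube([316, 38, 22]);
translate([265, 214, 586]) cube([316, 38, 22]);
translate([265, 214, 875]) cube([316, 38, 22]);
translate([265, 214, 1164]) cube([316, 38, 22]);


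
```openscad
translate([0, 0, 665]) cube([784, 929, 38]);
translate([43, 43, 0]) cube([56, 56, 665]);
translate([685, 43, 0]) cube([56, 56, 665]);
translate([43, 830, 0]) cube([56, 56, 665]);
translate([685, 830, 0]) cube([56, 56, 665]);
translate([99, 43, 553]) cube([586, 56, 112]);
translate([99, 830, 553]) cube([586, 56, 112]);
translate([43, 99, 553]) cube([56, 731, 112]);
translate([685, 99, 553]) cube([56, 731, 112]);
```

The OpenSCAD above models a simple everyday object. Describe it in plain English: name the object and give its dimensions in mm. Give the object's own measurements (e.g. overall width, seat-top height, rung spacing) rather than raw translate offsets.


A table: top 784 mm (x) × 929 mm (y), 38 mm thick, upper face at z = 703 mm, on four 56×56 mm square legs, each inset 43 mm from the nearest pair of top edges from z = 0 to the bottom of the top. Four apron rails, 56 mm thick and 112 mm tall, run between adjacent legs with their top edges flush with the underside of the top and their outer faces flush with the legs' outer faces.


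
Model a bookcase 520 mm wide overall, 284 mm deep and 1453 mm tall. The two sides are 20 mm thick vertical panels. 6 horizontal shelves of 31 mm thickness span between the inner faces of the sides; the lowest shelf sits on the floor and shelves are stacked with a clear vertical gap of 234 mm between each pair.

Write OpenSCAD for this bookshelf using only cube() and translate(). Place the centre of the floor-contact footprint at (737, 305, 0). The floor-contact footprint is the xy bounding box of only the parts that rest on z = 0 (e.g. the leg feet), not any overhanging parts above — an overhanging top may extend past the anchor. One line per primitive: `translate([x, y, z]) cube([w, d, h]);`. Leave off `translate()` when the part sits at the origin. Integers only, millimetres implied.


translate([477, 163, 0]) cube([20, 284, 1453]);
translate([977, 163, 0]) cube([20, 284, 1453]);
translate([497, 163, 0]) cube([480, 284, 31]);
translate([497, 163, 265]) cube([480, 284, 31]);
translate([497, 163, 530]) cube([480, 284, 31]);
translate([497, 163, 795]) cube([480, 284, 31]);
translate([497, 163, 1060]) cube([480, 284, 31]);
translate([497, 163, 1325]) cube([480, 284, 31]);


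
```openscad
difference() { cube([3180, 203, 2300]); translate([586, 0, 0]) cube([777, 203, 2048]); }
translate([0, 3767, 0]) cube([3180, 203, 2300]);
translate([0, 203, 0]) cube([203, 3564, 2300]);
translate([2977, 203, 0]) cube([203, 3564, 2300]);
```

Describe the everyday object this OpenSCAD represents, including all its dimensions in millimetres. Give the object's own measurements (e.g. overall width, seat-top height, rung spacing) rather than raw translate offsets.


A single room: four walls, each 2300 mm tall and 203 mm thick, enclosing an outside footprint 3180×3970 mm (x × y), no floor or roof. The front and back walls (−y and +y sides) run the full x-width; the side walls fit between their inner faces. A door opening 777 mm wide and 2048 mm tall is cut through the front wall from the floor up, its −x edge 586 mm from the wall's −x end.


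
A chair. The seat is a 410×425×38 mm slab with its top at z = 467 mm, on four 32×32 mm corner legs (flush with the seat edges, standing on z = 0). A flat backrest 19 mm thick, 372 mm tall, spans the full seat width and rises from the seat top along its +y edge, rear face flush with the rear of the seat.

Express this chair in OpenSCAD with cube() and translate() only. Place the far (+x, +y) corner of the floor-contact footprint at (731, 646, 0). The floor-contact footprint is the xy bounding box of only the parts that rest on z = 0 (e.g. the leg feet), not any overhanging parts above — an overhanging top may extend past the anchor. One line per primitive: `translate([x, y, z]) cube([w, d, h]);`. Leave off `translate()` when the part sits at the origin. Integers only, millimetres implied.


translate([321, 221, 429]) cube([410, 425, 38]);
translate([321, 221, 0]) cube([32, 32, 429]);
translate([699, 221, 0]) cube([32, 32, 429]);
translate([321, 614, 0]) cube([32, 32, 429]);
translate([699, 614, 0]) cube([32, 32, 429]);
translate([321, 627, 467]) cube([410, 19, 372]);


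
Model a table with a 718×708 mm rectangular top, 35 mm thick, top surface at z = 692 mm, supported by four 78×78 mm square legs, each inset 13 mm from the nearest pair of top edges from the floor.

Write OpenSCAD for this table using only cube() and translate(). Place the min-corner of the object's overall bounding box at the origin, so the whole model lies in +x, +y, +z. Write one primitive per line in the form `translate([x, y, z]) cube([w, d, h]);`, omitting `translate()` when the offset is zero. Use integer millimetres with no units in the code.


translate([0, 0, 657]) cube([718, 708, 35]);
translate([13, 13, 0]) cube([78, 78, 657]);
translate([627, 13, 0]) cube([78, 78, 657]);
translate([13, 617, 0]) cube([78, 78, 657]);
translate([627, 617, 0]) cube([78, 78, 657]);


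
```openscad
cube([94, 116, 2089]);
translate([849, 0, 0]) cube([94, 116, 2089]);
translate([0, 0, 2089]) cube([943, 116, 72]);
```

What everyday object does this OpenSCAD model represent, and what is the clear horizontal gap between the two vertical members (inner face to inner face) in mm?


A door frame. The clear opening width is 755 mm.

Two 2089 mm tall posts with a header on top — a door frame. The left jamb is 94 mm wide at x = 0; the right jamb starts at x = 849. The clear opening is 849 − 94 = 755 mm.


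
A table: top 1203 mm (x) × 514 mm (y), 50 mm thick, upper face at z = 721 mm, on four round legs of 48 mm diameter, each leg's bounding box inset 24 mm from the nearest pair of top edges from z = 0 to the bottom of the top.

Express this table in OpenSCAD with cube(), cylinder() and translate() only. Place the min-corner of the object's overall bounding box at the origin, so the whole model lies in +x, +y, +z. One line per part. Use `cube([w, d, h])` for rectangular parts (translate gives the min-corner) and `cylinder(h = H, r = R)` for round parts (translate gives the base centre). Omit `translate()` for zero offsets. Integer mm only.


translate([0, 0, 671]) cube([1203, 514, 50]);
translate([48, 48, 0]) cylinder(h = 671, r = 24);
translate([1155, 48, 0]) cylinder(h = 671, r = 24);
translate([48, 466, 0]) cylinder(h = 671, r = 24);
translate([1155, 466, 0]) cylinder(h = 671, r = 24);


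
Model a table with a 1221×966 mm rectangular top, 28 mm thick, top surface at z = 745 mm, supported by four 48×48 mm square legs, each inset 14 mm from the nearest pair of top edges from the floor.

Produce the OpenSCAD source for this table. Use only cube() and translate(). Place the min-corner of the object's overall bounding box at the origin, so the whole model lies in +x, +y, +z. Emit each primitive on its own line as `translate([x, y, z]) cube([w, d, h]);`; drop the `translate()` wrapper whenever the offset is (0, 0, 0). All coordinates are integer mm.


translate([0, 0, 717]) cube([1221, 966, 28]);
translate([14, 14, 0]) cube([48, 48, 717]);
translate([1159, 14, 0]) cube([48, 48, 717]);
translate([14, 904, 0]) cube([48, 48, 717]);
translate([1159, 904, 0]) cube([48, 48, 717]);


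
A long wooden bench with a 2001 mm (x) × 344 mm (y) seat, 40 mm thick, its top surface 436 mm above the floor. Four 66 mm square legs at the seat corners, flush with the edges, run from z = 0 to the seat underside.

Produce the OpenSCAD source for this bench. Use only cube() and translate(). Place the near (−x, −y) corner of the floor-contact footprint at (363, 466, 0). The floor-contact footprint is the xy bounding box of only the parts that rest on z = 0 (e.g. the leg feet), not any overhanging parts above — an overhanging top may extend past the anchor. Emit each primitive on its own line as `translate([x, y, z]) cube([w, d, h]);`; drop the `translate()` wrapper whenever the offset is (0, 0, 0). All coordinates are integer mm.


translate([363, 466, 396]) cube([2001, 344, 40]);
translate([363, 466, 0]) cube([66, 66, 396]);
translate([363, 744, 0]) cube([66, 66, 396]);
translate([2298, 466, 0]) cube([66, 66, 396]);
translate([2298, 744, 0]) cube([66, 66, 396]);


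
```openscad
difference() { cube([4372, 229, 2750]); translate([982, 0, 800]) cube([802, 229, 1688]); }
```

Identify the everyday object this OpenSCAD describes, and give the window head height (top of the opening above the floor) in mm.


A wall with a window opening. The window head height is 2488 mm.

A wall with a rectangular opening subtracted — a window. Sill at z = 800, opening 1688 mm tall, so the head is at 800 + 1688 = 2488 mm.


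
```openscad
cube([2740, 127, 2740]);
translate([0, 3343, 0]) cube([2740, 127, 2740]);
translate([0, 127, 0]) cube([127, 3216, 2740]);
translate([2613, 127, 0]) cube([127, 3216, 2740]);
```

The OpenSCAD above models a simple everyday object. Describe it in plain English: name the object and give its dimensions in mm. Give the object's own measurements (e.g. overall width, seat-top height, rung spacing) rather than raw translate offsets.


The wall frame of a small rectangular building: four walls, each 2740 mm tall and 127 mm thick, enclosing a footprint 2740 mm (x) by 3470 mm (y) outside-to-outside, with no floor or roof. The front and back walls (the −y and +y sides) span the full width; the two side walls fit between them.


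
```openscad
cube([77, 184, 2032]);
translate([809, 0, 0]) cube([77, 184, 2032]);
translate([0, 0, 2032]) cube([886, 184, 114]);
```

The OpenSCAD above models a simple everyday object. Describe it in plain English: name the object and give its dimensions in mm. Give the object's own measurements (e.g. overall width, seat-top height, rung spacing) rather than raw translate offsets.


A door frame. The clear opening is 732 mm wide and 2032 mm high. Two 77 mm wide jambs, 184 mm deep, stand either side of the opening from the floor to the top of the opening. A 114 mm thick head sits across the top of both jambs, spanning the full outside width of the frame.


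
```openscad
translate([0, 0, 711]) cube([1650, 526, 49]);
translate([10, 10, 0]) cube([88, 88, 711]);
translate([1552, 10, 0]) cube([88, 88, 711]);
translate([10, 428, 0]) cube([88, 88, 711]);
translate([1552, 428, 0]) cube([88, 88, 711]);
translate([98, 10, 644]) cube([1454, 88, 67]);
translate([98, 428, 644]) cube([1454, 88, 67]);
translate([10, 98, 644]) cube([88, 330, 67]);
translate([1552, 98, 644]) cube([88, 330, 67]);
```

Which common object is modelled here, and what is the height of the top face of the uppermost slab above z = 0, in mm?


A table. The table height is 760 mm.

A 1650×526×49 slab sits at z = 711 on four 88 mm square posts — a table. The top surface is at 711 + 49 = 760 mm.


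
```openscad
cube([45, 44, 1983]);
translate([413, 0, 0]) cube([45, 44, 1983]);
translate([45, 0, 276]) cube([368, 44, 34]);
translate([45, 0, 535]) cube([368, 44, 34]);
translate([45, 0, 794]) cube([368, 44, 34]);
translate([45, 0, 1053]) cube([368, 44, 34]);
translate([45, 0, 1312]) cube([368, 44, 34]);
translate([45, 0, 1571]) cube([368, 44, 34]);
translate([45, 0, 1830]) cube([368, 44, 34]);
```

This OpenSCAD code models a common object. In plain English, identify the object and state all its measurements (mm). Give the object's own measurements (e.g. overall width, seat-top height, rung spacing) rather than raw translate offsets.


A straight ladder. Two 45×44 mm vertical rails, 1983 mm tall, stand 458 mm apart (outside-to-outside) with their front faces coplanar on the −y side. 7 rungs, each 44 mm deep and 34 mm tall, span between the inner faces of the rails, front faces flush with the rails. The lowest rung's underside is at z = 276 mm and rungs are spaced 259 mm apart (underside to underside).


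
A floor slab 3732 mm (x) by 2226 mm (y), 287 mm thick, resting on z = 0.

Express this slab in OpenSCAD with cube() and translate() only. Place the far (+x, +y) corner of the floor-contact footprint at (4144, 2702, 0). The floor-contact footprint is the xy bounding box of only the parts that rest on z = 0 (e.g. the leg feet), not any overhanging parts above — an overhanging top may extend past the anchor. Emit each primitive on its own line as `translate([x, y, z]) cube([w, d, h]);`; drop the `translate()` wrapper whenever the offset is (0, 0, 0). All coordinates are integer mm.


translate([412, 476, 0]) cube([3732, 2226, 287]);


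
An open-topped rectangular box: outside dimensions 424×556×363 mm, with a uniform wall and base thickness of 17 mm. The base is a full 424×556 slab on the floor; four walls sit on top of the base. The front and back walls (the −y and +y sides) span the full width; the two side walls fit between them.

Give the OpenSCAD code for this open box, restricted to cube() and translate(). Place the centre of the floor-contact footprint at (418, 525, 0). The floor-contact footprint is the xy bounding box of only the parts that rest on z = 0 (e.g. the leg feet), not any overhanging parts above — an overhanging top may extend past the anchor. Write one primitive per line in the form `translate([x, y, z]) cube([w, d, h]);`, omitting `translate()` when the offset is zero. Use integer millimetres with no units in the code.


translate([206, 247, 0]) cube([424, 556, 17]);
translate([206, 247, 17]) cube([424, 17, 346]);
translate([206, 786, 17]) cube([424, 17, 346]);
translate([206, 264, 17]) cube([17, 522, 346]);
translate([613, 264, 17]) cube([17, 522, 346]);


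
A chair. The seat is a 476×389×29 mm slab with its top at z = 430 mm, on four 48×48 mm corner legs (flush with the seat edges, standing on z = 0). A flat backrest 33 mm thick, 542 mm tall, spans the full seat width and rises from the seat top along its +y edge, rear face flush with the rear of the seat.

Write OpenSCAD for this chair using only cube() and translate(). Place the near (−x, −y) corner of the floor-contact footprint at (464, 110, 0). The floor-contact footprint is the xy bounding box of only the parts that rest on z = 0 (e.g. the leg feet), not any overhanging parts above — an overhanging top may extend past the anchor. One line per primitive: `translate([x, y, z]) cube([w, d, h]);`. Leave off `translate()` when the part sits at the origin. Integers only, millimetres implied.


// leg_h = 430 - 29 = 401
translate([464, 110, 401]) cube([476, 389, 29]);
translate([464, 110, 0]) cube([48, 48, 401]);
translate([892, 110, 0]) cube([48, 48, 401]);
translate([464, 451, 0]) cube([48, 48, 401]);
translate([892, 451, 0]) cube([48, 48, 401]);
translate([464, 466, 430]) cube([476, 33, 542]);


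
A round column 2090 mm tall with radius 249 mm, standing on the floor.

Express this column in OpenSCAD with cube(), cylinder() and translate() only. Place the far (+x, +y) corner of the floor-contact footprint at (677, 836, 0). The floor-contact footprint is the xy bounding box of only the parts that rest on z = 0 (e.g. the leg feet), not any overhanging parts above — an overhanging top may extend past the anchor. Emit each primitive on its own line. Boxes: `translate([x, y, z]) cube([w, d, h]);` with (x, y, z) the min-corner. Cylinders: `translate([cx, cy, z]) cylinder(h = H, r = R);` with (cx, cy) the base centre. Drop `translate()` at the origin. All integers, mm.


translate([428, 587, 0]) cylinder(h = 2090, r = 249);


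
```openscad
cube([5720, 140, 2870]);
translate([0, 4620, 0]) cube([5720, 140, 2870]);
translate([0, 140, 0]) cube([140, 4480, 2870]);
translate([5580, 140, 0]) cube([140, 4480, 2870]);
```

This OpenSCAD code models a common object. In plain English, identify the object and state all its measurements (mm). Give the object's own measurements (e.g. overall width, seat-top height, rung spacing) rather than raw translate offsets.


The wall frame of a small rectangular building: four walls, each 2870 mm tall and 140 mm thick, enclosing a footprint 5720 mm (x) by 4760 mm (y) outside-to-outside, with no floor or roof. The front and back walls (the −y and +y sides) span the full width; the two side walls fit between them.


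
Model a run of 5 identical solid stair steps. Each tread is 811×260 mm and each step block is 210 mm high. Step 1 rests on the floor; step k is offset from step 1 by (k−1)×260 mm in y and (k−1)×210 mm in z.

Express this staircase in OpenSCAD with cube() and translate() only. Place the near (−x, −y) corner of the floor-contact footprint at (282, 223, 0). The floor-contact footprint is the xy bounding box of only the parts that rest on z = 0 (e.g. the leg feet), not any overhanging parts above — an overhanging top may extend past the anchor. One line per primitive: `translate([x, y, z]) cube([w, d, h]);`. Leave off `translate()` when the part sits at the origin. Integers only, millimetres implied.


translate([282, 223, 0]) cube([811, 260, 210]);
translate([282, 483, 210]) cube([811, 260, 210]);
translate([282, 743, 420]) cube([811, 260, 210]);
translate([282, 1003, 630]) cube([811, 260, 210]);
translate([282, 1263, 840]) cube([811, 260, 210]);


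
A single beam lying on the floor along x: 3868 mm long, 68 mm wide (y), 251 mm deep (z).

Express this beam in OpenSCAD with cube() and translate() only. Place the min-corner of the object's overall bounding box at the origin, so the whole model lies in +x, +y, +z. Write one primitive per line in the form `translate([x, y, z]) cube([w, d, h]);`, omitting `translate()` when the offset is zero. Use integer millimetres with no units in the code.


cube([3868, 68, 251]);


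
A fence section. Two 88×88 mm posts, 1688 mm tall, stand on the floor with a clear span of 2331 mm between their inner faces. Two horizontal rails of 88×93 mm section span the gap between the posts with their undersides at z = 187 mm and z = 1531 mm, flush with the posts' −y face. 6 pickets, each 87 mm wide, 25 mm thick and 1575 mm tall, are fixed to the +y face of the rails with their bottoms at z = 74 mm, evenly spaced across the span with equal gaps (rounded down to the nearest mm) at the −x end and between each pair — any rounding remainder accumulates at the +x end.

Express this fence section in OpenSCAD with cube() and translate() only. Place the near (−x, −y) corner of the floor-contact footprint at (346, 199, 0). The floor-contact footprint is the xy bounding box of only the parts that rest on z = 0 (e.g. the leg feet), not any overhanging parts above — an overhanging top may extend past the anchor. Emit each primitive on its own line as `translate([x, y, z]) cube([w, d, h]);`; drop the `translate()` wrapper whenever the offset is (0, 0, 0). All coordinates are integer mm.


translate([346, 199, 0]) cube([88, 88, 1688]);
translate([2765, 199, 0]) cube([88, 88, 1688]);
translate([434, 199, 187]) cube([2331, 88, 93]);
translate([434, 199, 1531]) cube([2331, 88, 93]);
translate([692, 287, 74]) cube([87, 25, 1575]);
translate([1037, 287, 74]) cube([87, 25, 1575]);
translate([1382, 287, 74]) cube([87, 25, 1575]);
translate([1727, 287, 74]) cube([87, 25, 1575]);
translate([2072, 287, 74]) cube([87, 25, 1575]);
translate([2417, 287, 74]) cube([87, 25, 1575]);


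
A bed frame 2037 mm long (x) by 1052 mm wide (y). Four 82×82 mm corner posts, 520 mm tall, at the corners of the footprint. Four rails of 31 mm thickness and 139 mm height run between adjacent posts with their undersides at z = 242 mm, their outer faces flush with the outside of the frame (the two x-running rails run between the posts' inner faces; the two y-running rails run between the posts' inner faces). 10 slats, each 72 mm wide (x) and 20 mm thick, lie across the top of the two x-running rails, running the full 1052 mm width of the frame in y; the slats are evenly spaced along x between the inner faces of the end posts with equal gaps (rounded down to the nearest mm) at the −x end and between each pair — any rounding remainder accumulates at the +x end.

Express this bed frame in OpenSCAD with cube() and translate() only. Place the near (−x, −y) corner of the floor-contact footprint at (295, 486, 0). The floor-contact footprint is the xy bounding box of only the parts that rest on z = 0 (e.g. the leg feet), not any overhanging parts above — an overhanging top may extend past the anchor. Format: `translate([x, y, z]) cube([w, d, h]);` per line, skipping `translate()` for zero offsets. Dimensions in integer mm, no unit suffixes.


// slat z = rail_z + rail_h = 242 + 139 = 381
// slat gap = ⌊(1873 − 10·72) / 11⌋ = 104
translate([295, 486, 0]) cube([82, 82, 520]);
translate([295, 1456, 0]) cube([82, 82, 520]);
translate([2250, 486, 0]) cube([82, 82, 520]);
translate([2250, 1456, 0]) cube([82, 82, 520]);
translate([377, 486, 242]) cube([1873, 31, 139]);
translate([377, 1507, 242]) cube([1873, 31, 139]);
translate([295, 568, 242]) cube([31, 888, 139]);
translate([2301, 568, 242]) cube([31, 888, 139]);
translate([481, 486, 381]) cube([72, 1052, 20]);
translate([657, 486, 381]) cube([72, 1052, 20]);
translate([833, 486, 381]) cube([72, 1052, 20]);
translate([1009, 486, 381]) cube([72, 1052, 20]);
translate([1185, 486, 381]) cube([72, 1052, 20]);
translate([1361, 486, 381]) cube([72, 1052, 20]);
translate([1537, 486, 381]) cube([72, 1052, 20]);
translate([1713, 486, 381]) cube([72, 1052, 20]);
translate([1889, 486, 381]) cube([72, 1052, 20]);
translate([2065, 486, 381]) cube([72, 1052, 20]);


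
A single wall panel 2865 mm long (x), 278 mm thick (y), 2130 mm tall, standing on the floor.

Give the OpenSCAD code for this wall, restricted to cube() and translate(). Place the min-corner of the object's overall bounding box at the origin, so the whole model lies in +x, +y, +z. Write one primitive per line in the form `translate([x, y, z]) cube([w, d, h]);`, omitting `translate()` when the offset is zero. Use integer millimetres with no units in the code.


cube([2865, 278, 2130]);


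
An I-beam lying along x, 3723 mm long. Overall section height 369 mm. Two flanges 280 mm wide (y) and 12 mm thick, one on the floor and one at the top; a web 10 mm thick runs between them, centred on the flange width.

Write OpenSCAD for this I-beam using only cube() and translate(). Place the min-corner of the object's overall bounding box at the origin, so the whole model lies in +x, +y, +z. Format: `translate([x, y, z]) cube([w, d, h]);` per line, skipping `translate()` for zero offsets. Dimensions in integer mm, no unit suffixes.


cube([3723, 280, 12]);
translate([0, 135, 12]) cube([3723, 10, 345]);
translate([0, 0, 357]) cube([3723, 280, 12]);


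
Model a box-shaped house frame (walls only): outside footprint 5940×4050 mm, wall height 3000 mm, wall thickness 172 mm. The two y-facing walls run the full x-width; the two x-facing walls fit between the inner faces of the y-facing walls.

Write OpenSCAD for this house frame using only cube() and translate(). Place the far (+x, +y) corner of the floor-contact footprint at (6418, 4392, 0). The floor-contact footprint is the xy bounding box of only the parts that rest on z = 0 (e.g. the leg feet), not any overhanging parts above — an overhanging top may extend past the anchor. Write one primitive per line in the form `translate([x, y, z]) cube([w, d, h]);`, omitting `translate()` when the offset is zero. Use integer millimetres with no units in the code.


translate([478, 342, 0]) cube([5940, 172, 3000]);
translate([478, 4220, 0]) cube([5940, 172, 3000]);
translate([478, 514, 0]) cube([172, 3706, 3000]);
translate([6246, 514, 0]) cube([172, 3706, 3000]);


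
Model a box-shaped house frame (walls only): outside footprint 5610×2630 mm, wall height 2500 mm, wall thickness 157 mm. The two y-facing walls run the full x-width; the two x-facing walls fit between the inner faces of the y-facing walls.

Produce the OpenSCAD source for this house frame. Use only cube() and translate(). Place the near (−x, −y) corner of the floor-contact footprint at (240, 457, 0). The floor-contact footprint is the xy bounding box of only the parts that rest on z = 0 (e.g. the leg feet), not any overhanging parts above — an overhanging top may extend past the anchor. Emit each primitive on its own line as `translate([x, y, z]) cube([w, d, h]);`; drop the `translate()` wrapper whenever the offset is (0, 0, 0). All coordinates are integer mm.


translate([240, 457, 0]) cube([5610, 157, 2500]);
translate([240, 2930, 0]) cube([5610, 157, 2500]);
translate([240, 614, 0]) cube([157, 2316, 2500]);
translate([5693, 614, 0]) cube([157, 2316, 2500]);


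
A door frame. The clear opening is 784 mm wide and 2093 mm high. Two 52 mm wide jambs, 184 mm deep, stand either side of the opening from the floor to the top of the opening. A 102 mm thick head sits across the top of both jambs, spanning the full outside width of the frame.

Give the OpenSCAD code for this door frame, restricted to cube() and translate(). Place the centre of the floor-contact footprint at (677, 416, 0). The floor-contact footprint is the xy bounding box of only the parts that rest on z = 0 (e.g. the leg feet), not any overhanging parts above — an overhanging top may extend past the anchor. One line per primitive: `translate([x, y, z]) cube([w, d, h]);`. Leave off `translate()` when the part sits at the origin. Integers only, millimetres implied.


translate([233, 324, 0]) cube([52, 184, 2093]);
translate([1069, 324, 0]) cube([52, 184, 2093]);
translate([233, 324, 2093]) cube([888, 184, 102]);


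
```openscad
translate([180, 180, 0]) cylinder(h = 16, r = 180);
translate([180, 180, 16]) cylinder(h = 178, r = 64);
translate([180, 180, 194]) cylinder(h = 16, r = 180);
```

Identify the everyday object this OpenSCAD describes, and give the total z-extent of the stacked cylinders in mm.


A spool. The overall height is 210 mm.

Three coaxial cylinders, large–small–large — a spool. Two 16 mm flanges and a 178 mm core give 16 + 178 + 16 = 210 mm.


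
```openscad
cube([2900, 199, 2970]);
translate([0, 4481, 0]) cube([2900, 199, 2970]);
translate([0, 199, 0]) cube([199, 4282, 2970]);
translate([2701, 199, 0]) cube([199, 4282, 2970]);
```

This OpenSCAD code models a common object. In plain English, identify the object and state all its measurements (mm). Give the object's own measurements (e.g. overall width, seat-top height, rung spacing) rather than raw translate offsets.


The wall frame of a small rectangular building: four walls, each 2970 mm tall and 199 mm thick, enclosing a footprint 2900 mm (x) by 4680 mm (y) outside-to-outside, with no floor or roof. The front and back walls (the −y and +y sides) span the full width; the two side walls fit between them.


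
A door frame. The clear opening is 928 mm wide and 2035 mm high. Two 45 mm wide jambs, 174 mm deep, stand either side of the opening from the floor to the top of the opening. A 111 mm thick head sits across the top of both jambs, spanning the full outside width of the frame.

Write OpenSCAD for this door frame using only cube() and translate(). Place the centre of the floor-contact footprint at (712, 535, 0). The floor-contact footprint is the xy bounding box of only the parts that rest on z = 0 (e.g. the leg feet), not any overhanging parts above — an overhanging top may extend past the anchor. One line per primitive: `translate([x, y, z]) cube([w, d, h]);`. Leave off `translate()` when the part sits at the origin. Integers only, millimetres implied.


translate([203, 448, 0]) cube([45, 174, 2035]);
translate([1176, 448, 0]) cube([45, 174, 2035]);
translate([203, 448, 2035]) cube([1018, 174, 111]);


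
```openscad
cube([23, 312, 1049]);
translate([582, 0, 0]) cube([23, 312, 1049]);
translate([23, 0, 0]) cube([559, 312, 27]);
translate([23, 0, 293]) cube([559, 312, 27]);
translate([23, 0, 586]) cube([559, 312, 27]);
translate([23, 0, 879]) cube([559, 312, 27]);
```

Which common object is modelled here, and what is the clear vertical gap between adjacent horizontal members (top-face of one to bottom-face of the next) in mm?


A bookshelf. The clear shelf gap is 266 mm.

Two tall side panels with 4 horizontal boards between them — a bookshelf. The first two shelf undersides are at z = 0 and z = 293; with shelf thickness 27, the clear gap is 293 − 0 − 27 = 266 mm.


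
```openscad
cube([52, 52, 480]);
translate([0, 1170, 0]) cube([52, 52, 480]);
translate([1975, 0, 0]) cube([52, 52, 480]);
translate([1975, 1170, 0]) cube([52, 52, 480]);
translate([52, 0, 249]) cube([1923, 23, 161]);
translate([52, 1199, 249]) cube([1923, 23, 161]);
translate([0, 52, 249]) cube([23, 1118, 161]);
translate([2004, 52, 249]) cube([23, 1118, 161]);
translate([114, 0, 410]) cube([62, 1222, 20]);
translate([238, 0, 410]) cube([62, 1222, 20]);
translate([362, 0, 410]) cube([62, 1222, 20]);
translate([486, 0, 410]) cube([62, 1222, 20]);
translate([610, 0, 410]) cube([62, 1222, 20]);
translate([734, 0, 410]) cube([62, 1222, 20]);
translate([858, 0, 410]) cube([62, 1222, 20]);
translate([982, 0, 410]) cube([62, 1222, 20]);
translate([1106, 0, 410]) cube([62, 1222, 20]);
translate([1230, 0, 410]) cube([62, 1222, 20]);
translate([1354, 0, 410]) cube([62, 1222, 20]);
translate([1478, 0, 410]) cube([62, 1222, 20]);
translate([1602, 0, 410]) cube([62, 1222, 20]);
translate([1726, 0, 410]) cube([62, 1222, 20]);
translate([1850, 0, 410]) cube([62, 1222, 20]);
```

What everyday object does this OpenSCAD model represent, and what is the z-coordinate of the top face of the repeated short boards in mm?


A bed frame. The slat-top height is 430 mm.

Four posts, four rails, and a row of slats — a bed frame. Slats sit on the rails at z = 249 + 161 = 410; with slat thickness 20, the top is 430 mm.


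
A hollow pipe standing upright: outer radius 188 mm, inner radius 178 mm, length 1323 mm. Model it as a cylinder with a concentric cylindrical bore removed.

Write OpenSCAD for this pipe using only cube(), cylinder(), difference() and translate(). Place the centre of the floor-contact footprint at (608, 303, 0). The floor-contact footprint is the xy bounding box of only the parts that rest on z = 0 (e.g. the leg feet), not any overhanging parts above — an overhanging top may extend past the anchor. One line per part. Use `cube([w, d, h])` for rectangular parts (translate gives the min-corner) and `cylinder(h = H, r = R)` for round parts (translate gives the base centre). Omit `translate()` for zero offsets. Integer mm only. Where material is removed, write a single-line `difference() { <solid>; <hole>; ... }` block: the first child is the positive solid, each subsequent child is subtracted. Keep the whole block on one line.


difference() { translate([608, 303, 0]) cylinder(h = 1323, r = 188); translate([608, 303, 0]) cylinder(h = 1323, r = 178); }


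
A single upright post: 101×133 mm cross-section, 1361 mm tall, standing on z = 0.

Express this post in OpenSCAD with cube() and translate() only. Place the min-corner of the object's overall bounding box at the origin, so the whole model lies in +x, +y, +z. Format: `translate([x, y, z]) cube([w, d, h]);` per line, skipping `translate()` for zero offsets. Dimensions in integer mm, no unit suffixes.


cube([101, 133, 1361]);


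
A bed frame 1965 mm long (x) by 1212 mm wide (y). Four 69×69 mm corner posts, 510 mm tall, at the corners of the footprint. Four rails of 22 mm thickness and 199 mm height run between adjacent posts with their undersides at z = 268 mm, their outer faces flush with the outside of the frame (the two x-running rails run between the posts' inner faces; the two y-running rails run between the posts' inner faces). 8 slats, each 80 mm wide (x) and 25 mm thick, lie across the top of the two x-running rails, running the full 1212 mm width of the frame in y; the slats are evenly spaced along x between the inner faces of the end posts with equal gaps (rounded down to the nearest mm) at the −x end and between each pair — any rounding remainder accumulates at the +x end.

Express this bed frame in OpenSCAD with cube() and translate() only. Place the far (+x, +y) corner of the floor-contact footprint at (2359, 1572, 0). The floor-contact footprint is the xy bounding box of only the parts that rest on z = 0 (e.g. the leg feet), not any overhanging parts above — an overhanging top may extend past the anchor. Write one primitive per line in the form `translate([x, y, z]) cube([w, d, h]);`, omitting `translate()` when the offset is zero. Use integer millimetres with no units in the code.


translate([394, 360, 0]) cube([69, 69, 510]);
translate([394, 1503, 0]) cube([69, 69, 510]);
translate([2290, 360, 0]) cube([69, 69, 510]);
translate([2290, 1503, 0]) cube([69, 69, 510]);
translate([463, 360, 268]) cube([1827, 22, 199]);
translate([463, 1550, 268]) cube([1827, 22, 199]);
translate([394, 429, 268]) cube([22, 1074, 199]);
translate([2337, 429, 268]) cube([22, 1074, 199]);
translate([594, 360, 467]) cube([80, 1212, 25]);
translate([805, 360, 467]) cube([80, 1212, 25]);
translate([1016, 360, 467]) cube([80, 1212, 25]);
translate([1227, 360, 467]) cube([80, 1212, 25]);
translate([1438, 360, 467]) cube([80, 1212, 25]);
translate([1649, 360, 467]) cube([80, 1212, 25]);
translate([1860, 360, 467]) cube([80, 1212, 25]);
translate([2071, 360, 467]) cube([80, 1212, 25]);
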